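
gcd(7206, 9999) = 3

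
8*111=888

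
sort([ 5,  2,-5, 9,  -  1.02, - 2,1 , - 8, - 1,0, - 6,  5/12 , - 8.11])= [ - 8.11, - 8, - 6, - 5, - 2 , - 1.02, - 1,0, 5/12, 1,2,5,  9]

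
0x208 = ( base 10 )520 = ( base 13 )310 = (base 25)KK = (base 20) 160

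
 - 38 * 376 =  - 14288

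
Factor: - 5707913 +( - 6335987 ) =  - 12043900 = - 2^2*5^2 *11^1*10949^1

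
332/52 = 6 + 5/13 = 6.38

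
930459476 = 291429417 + 639030059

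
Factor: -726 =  - 2^1*3^1*11^2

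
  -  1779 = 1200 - 2979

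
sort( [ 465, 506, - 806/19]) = [-806/19, 465, 506 ]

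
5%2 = 1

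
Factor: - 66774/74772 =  - 2^( - 1)*3^( - 1 )*67^(  -  1)*359^1 =- 359/402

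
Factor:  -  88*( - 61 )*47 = 252296 = 2^3 *11^1*47^1*61^1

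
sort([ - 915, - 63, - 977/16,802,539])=[ - 915,  -  63, - 977/16 , 539, 802 ] 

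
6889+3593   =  10482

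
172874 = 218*793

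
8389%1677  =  4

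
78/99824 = 39/49912=0.00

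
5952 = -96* (-62)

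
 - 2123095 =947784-3070879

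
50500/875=404/7 = 57.71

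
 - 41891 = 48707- 90598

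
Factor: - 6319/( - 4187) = 53^(-1 ) *71^1*79^( - 1)*89^1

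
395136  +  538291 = 933427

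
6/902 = 3/451=0.01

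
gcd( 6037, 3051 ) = 1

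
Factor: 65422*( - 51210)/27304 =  - 837565155/6826  =  - 2^( - 1)*3^2*5^1*7^1*569^1*3413^( - 1 )*4673^1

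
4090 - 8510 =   -  4420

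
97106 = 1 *97106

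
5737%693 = 193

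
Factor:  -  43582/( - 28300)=2^( - 1)*5^( - 2 )*7^1*11^1 = 77/50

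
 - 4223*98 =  - 413854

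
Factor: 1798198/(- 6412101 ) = - 2^1 * 3^( - 1 )*23^( - 1 )*67^ (-1 )*73^ ( - 1 )*79^1*599^1 = - 94642/337479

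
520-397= 123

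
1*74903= 74903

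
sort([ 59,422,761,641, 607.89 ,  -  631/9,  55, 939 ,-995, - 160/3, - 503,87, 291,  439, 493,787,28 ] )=[  -  995, - 503, - 631/9, - 160/3,  28,55 , 59,87, 291,  422,  439,493, 607.89, 641 , 761,787,939 ] 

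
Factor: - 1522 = -2^1* 761^1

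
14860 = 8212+6648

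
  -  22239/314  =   - 71 + 55/314 = - 70.82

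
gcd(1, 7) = 1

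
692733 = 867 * 799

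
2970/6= 495 = 495.00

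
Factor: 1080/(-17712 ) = -5/82 =-2^ ( - 1 )*5^1*41^(-1)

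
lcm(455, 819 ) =4095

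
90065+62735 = 152800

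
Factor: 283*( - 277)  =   - 277^1*283^1 = - 78391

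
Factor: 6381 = 3^2* 709^1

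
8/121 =8/121 = 0.07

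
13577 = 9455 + 4122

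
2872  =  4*718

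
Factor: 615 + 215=830= 2^1*5^1 * 83^1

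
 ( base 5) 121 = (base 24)1c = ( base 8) 44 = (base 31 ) 15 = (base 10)36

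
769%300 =169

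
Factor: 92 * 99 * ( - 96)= - 2^7*3^3*11^1 * 23^1  =  - 874368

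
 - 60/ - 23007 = 20/7669 = 0.00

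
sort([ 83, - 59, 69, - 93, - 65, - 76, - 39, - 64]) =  [ - 93, - 76, - 65, - 64, - 59, - 39, 69, 83] 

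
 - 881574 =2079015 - 2960589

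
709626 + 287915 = 997541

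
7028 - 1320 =5708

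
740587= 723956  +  16631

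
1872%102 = 36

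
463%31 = 29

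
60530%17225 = 8855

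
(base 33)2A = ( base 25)31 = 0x4C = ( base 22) 3A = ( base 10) 76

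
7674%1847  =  286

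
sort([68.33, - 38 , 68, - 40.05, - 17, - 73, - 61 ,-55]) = [ - 73, - 61, -55,- 40.05, - 38, - 17, 68, 68.33]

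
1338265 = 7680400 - 6342135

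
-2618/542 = - 5 + 46/271 = -4.83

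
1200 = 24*50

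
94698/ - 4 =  - 47349/2 = - 23674.50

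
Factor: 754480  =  2^4*5^1*9431^1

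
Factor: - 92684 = -2^2*17^1*29^1*47^1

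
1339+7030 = 8369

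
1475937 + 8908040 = 10383977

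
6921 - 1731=5190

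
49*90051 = 4412499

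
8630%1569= 785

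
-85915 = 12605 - 98520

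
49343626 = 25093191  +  24250435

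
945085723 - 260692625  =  684393098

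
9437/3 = 3145 + 2/3=3145.67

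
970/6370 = 97/637 = 0.15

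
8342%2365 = 1247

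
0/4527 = 0 = 0.00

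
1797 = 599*3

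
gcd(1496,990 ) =22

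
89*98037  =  8725293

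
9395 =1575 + 7820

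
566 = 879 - 313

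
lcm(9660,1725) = 48300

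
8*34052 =272416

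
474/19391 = 474/19391= 0.02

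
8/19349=8/19349  =  0.00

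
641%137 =93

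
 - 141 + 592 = 451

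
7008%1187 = 1073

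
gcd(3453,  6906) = 3453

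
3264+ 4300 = 7564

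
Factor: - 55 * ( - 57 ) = 3135  =  3^1*5^1*11^1*19^1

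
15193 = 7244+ 7949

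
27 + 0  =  27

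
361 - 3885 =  - 3524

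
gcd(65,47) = 1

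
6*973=5838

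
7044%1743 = 72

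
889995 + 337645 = 1227640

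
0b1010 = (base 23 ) A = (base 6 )14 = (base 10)10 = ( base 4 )22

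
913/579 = 1 + 334/579 = 1.58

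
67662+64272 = 131934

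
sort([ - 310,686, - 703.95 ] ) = [-703.95, - 310,  686]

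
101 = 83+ 18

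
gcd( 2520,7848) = 72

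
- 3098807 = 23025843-26124650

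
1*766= 766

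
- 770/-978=385/489   =  0.79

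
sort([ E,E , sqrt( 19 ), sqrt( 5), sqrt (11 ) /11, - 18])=[-18, sqrt(11 ) /11,  sqrt( 5), E, E,sqrt(19) ] 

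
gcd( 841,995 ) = 1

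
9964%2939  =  1147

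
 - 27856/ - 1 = 27856/1 = 27856.00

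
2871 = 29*99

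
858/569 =1 + 289/569 = 1.51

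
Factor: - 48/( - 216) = 2^1*3^(- 2 ) = 2/9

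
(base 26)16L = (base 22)1gh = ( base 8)1525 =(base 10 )853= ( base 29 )10C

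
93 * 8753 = 814029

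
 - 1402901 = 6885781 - 8288682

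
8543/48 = 8543/48 = 177.98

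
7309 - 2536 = 4773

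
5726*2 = 11452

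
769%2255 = 769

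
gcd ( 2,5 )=1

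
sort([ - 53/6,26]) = [ - 53/6,26]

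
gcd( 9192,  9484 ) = 4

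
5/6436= 5/6436 = 0.00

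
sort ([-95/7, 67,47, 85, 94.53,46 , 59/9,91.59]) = [ - 95/7,59/9,46,  47,67,85, 91.59,  94.53]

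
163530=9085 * 18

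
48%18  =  12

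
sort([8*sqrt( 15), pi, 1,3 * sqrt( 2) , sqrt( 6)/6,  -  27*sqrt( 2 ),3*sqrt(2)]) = [- 27*sqrt(2), sqrt( 6) /6,1,pi,  3 * sqrt( 2) , 3*sqrt( 2),8*sqrt( 15 )]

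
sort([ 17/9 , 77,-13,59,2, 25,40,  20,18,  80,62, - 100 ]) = [ - 100,- 13,  17/9, 2,  18,20 , 25,  40, 59 , 62,  77,80]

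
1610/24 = 67 + 1/12 = 67.08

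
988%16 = 12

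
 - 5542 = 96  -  5638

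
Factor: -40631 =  - 41^1 * 991^1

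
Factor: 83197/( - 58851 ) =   -  3^ (- 2 )*13^( - 1 )*271^1*307^1*503^(-1)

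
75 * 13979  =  1048425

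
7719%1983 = 1770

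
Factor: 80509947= 3^1*7^1*67^1*57221^1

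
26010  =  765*34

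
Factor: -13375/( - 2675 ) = 5^1 = 5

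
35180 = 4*8795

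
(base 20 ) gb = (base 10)331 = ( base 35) 9g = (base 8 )513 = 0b101001011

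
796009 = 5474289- 4678280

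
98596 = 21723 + 76873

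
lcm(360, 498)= 29880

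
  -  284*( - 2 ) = 568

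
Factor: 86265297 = 3^3*89^1 * 35899^1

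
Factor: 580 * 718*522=217381680  =  2^4*3^2 * 5^1*29^2*359^1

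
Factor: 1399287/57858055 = 82311/3403415 = 3^1*5^(-1 )*59^ ( - 1)*83^( - 1)*139^( - 1)*27437^1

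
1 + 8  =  9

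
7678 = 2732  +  4946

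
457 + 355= 812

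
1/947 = 1/947 = 0.00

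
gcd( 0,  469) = 469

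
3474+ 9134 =12608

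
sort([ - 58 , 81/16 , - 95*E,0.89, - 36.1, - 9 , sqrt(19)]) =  [ - 95*E, - 58, - 36.1, - 9 , 0.89,sqrt( 19),81/16 ] 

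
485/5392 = 485/5392=0.09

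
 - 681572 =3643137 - 4324709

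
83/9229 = 83/9229 = 0.01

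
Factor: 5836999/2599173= 3^( - 2) * 7^1 *53^( - 1)*5449^(  -  1) * 833857^1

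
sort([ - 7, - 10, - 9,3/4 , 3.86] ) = [ - 10,-9, -7, 3/4,3.86 ]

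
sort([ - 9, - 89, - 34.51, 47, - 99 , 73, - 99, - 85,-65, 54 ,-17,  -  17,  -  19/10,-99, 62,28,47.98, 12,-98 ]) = [  -  99,  -  99,-99, - 98,- 89,  -  85, - 65, - 34.51,-17,  -  17,  -  9, - 19/10, 12,  28,  47, 47.98,54, 62, 73]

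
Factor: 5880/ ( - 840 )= -7  =  - 7^1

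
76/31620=19/7905 = 0.00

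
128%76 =52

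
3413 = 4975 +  - 1562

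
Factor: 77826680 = 2^3  *  5^1 * 17^1*114451^1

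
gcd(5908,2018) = 2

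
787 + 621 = 1408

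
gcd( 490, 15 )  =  5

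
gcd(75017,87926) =1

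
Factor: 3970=2^1*5^1 * 397^1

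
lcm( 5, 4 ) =20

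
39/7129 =39/7129 = 0.01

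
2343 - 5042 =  - 2699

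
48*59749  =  2867952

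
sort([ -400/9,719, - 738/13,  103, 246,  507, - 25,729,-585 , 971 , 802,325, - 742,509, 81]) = [-742, -585,-738/13, - 400/9, - 25,81, 103, 246 , 325,507, 509, 719,729,802,971]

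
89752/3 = 89752/3 = 29917.33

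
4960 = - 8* ( - 620)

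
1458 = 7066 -5608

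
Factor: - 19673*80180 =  - 1577381140= -  2^2 * 5^1*19^1*103^1 *191^1*211^1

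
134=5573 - 5439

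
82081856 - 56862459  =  25219397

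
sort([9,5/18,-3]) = [  -  3,5/18,9]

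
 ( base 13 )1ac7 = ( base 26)5pk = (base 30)4F0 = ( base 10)4050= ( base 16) FD2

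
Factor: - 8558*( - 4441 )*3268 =2^3*11^1*19^1*43^1*389^1 * 4441^1 = 124203862904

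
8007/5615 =8007/5615 = 1.43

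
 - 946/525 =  - 946/525 = - 1.80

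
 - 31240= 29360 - 60600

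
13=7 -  - 6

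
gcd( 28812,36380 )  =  4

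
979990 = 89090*11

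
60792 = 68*894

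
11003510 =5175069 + 5828441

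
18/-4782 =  - 1+794/797 = - 0.00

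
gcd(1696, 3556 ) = 4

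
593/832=593/832 = 0.71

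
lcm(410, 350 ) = 14350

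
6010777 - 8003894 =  - 1993117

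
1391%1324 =67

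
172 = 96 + 76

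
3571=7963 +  - 4392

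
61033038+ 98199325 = 159232363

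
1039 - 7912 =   -  6873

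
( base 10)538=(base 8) 1032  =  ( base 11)44a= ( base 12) 38A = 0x21a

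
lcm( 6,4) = 12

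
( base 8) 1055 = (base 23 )115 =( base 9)678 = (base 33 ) GT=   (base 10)557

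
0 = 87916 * 0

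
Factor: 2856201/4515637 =3^1 * 7^ ( - 1)*167^1*5701^1*645091^( - 1 ) 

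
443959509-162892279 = 281067230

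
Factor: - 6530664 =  - 2^3*3^1 * 7^1*38873^1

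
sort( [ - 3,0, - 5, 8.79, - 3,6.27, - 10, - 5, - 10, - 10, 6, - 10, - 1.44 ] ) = [  -  10, - 10, - 10, - 10,  -  5,-5, - 3, - 3,-1.44, 0, 6,6.27,8.79]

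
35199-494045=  - 458846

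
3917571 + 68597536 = 72515107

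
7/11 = 7/11 = 0.64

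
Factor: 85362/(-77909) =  - 2^1*3^1*13^(-2)*41^1*347^1*461^(-1 )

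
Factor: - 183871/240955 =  - 5^( -1) * 11^( - 1 )* 13^( - 1)*337^( - 1)* 183871^1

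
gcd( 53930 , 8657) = 1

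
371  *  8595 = 3188745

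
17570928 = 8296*2118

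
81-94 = -13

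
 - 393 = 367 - 760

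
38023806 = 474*80219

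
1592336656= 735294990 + 857041666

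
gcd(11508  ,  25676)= 28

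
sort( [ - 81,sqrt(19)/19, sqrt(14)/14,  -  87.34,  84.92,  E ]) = [ - 87.34, - 81,  sqrt(19)/19, sqrt ( 14 ) /14,E, 84.92 ] 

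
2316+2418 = 4734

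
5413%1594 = 631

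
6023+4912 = 10935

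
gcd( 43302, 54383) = 7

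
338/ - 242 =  - 2+73/121= -  1.40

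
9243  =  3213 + 6030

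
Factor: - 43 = -43^1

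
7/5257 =1/751 = 0.00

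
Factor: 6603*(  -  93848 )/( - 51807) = 206559448/17269 = 2^3*7^( - 1)*31^1 *71^1*2467^( - 1 )*11731^1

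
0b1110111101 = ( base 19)2c7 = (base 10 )957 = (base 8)1675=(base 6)4233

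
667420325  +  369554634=1036974959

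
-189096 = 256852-445948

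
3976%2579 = 1397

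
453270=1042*435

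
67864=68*998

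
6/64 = 3/32 = 0.09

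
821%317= 187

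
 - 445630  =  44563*( - 10 ) 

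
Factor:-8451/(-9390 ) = 9/10= 2^( - 1) * 3^2*5^ ( - 1)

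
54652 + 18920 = 73572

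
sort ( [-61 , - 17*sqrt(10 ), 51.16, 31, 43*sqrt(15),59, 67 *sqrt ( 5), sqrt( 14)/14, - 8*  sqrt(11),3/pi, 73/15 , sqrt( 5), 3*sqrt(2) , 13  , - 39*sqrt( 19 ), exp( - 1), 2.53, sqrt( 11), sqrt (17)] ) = [-39*  sqrt( 19), - 61 ,- 17 *sqrt(10), - 8 * sqrt ( 11), sqrt( 14) /14,exp(- 1),3/pi, sqrt( 5), 2.53,sqrt( 11), sqrt (17 ),3*sqrt(2 ), 73/15, 13, 31, 51.16,59,67 * sqrt( 5 ),43*sqrt( 15)]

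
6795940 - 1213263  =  5582677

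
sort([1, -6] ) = [ - 6, 1 ]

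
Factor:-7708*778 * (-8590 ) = 51512718160= 2^4*5^1 * 41^1*47^1*389^1*859^1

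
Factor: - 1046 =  - 2^1*523^1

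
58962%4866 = 570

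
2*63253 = 126506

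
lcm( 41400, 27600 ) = 82800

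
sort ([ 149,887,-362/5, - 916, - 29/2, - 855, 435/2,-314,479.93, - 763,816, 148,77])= [ - 916, - 855, - 763, - 314, - 362/5, - 29/2,77,148,  149,435/2,479.93,816, 887 ] 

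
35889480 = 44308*810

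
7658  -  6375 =1283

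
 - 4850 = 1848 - 6698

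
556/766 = 278/383 =0.73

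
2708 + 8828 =11536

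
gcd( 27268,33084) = 4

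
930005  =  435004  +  495001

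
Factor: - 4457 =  - 4457^1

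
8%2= 0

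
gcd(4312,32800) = 8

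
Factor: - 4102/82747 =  - 2^1*293^1*11821^( - 1)= - 586/11821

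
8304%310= 244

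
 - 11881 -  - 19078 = 7197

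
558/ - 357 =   -  186/119 =-  1.56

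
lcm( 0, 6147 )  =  0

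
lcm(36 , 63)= 252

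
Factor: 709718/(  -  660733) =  - 2^1*233^1*1523^1*660733^( - 1)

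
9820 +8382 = 18202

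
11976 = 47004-35028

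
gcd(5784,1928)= 1928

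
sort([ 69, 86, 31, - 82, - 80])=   [ - 82,  -  80, 31, 69,  86]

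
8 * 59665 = 477320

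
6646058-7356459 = - 710401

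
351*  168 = 58968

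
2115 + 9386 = 11501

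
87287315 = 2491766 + 84795549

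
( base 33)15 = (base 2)100110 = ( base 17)24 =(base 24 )1e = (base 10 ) 38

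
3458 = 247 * 14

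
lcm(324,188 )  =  15228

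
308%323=308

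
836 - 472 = 364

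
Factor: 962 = 2^1*13^1 * 37^1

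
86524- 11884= 74640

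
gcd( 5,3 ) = 1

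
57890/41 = 57890/41 = 1411.95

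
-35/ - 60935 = 1/1741 = 0.00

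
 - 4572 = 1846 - 6418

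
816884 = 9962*82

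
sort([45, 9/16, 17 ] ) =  [ 9/16,  17, 45 ]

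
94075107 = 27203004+66872103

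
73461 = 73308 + 153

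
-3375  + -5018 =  - 8393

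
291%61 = 47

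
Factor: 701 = 701^1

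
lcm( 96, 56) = 672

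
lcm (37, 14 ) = 518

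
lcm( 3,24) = 24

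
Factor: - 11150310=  - 2^1*3^1 *5^1*443^1*839^1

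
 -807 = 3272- 4079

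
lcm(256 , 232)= 7424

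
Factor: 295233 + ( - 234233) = 61000 = 2^3 *5^3 *61^1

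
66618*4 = 266472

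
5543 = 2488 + 3055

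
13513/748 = 18 +49/748 = 18.07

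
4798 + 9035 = 13833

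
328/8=41 = 41.00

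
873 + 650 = 1523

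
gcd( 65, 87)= 1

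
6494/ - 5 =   -  6494/5= - 1298.80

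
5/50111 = 5/50111 = 0.00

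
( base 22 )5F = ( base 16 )7d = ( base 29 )49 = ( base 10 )125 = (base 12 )A5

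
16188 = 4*4047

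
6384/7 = 912 = 912.00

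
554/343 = 1 + 211/343 = 1.62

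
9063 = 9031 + 32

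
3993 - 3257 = 736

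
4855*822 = 3990810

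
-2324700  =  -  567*4100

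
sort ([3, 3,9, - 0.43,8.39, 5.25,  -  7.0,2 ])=[ -7.0,- 0.43,2 , 3, 3,5.25,8.39, 9]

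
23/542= 23/542 = 0.04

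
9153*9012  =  82486836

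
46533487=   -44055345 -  - 90588832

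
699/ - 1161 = - 1+154/387 = - 0.60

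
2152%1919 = 233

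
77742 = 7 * 11106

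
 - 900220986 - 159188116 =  - 1059409102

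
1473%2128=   1473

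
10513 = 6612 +3901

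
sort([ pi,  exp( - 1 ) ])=[exp( - 1 ),  pi ]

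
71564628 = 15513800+56050828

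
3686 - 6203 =-2517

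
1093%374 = 345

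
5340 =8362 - 3022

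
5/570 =1/114= 0.01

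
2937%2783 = 154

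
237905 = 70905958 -70668053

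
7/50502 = 7/50502  =  0.00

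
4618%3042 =1576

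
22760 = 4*5690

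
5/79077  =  5/79077 =0.00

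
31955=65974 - 34019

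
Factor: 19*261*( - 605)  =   - 3000195 = - 3^2*5^1  *  11^2*19^1*29^1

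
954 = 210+744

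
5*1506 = 7530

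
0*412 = 0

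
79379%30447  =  18485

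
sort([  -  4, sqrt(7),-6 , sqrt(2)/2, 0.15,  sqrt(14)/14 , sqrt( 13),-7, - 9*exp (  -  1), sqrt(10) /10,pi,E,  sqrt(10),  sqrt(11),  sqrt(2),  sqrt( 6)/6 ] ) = [ - 7, - 6,-4, - 9*exp( - 1 ),0.15, sqrt(14 ) /14, sqrt(10 ) /10,  sqrt(6 )/6, sqrt( 2) /2, sqrt( 2 ),sqrt(7),E,pi, sqrt(10),sqrt( 11 ), sqrt( 13 ) ]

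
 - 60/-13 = 4  +  8/13 = 4.62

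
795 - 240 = 555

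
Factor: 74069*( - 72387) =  - 5361632703 = - 3^3*7^1*17^1*383^1*4357^1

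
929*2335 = 2169215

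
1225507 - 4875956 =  - 3650449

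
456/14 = 32 + 4/7 = 32.57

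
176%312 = 176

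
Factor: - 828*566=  - 2^3*3^2*23^1*283^1  =  -468648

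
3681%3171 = 510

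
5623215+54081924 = 59705139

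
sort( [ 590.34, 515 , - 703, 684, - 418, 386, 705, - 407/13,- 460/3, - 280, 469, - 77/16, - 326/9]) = [  -  703, - 418,  -  280,  -  460/3, - 326/9,  -  407/13, - 77/16,386 , 469,515,  590.34,684 , 705 ] 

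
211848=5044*42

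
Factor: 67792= 2^4*19^1*223^1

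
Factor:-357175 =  - 5^2*7^1*13^1*157^1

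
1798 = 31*58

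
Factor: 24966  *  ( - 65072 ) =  - 1624587552= - 2^5 * 3^2*7^2*19^1*73^1*83^1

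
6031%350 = 81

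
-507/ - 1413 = 169/471 = 0.36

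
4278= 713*6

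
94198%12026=10016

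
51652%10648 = 9060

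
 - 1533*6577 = -10082541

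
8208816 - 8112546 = 96270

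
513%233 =47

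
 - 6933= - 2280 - 4653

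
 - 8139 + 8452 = 313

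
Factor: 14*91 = 2^1*7^2*13^1 = 1274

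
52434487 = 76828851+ - 24394364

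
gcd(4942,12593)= 7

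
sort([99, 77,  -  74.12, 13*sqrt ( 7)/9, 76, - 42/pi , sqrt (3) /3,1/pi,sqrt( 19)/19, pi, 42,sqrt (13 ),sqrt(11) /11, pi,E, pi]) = [  -  74.12, -42/pi,sqrt(19 )/19,sqrt(11)/11, 1/pi,sqrt(3 )/3, E,pi,pi, pi, sqrt(13), 13 * sqrt(7)/9, 42, 76,77, 99] 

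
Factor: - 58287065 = -5^1  *11657413^1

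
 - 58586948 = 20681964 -79268912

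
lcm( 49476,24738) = 49476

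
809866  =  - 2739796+3549662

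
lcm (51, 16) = 816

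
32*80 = 2560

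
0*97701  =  0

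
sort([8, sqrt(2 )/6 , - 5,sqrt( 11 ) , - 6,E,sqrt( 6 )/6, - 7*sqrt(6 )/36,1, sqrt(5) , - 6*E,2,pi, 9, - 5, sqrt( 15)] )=[ - 6*E, - 6,-5, - 5, - 7*sqrt( 6) /36,sqrt (2)/6,sqrt( 6 ) /6,1,  2,  sqrt(5),  E,pi, sqrt( 11),sqrt( 15),  8,  9]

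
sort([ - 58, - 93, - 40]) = [-93,-58, - 40]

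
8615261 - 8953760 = -338499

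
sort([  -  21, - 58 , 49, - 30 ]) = [ - 58, - 30, - 21,49 ] 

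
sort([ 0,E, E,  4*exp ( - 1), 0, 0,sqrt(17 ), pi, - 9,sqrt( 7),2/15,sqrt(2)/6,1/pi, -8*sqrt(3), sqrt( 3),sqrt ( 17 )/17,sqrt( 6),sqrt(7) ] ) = [ - 8*sqrt( 3),-9,0, 0, 0, 2/15 , sqrt ( 2 ) /6,sqrt( 17)/17, 1/pi,4*exp( - 1 ), sqrt( 3 ),sqrt( 6),sqrt (7),sqrt( 7), E , E,pi,sqrt(17)]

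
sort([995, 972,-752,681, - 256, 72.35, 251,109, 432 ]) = [ - 752, - 256,72.35,109,251, 432,681,972, 995 ] 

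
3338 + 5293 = 8631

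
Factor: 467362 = 2^1*7^2*19^1*251^1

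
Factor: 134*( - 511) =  - 2^1*7^1*67^1*73^1 =- 68474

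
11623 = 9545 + 2078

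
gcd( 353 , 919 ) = 1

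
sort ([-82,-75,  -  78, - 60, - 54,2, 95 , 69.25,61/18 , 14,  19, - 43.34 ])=[-82, -78, - 75,- 60, - 54, - 43.34,2,61/18,14, 19,69.25,95 ]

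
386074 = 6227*62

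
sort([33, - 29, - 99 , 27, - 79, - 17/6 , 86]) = [ - 99 , - 79 , - 29, - 17/6,27 , 33,  86]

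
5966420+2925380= 8891800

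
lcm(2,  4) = 4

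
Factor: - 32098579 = -4999^1*6421^1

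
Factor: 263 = 263^1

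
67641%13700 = 12841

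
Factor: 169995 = 3^1* 5^1*7^1*  1619^1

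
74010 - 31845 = 42165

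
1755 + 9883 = 11638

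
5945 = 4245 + 1700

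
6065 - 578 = 5487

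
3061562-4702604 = - 1641042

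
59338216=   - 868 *(- 68362 ) 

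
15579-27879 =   -  12300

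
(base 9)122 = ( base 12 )85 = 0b1100101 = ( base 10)101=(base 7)203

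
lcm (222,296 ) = 888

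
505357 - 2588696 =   -  2083339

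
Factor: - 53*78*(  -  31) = 128154 = 2^1*3^1*13^1* 31^1*53^1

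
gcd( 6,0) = 6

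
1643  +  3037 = 4680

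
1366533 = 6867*199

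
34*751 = 25534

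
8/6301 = 8/6301 = 0.00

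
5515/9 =612 + 7/9 = 612.78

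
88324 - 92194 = - 3870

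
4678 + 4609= 9287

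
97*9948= 964956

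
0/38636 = 0 = 0.00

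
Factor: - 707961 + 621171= - 2^1*3^1 *5^1* 11^1*263^1 = -86790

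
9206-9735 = -529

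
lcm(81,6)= 162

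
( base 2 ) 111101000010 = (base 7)14250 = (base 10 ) 3906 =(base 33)3JC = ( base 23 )78j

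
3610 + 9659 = 13269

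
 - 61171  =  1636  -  62807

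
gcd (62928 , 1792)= 16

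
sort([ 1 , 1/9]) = [ 1/9,1 ]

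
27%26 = 1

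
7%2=1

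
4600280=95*48424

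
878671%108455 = 11031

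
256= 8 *32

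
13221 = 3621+9600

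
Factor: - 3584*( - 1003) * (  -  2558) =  - 9195375616 = -2^10* 7^1*17^1* 59^1*1279^1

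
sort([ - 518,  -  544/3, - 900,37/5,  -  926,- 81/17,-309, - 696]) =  [ - 926, - 900,-696, - 518, - 309 , - 544/3, - 81/17, 37/5] 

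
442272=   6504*68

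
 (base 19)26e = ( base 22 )1GE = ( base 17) 2G0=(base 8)1522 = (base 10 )850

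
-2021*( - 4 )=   8084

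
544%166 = 46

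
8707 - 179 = 8528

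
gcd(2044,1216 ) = 4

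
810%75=60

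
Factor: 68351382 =2^1*3^2 *11^1 * 59^1*5851^1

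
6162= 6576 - 414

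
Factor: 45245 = 5^1*9049^1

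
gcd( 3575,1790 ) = 5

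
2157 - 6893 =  - 4736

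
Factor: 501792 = 2^5*3^1*5227^1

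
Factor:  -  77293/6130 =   -  2^( - 1) * 5^(  -  1) * 37^1 * 613^(-1 )*2089^1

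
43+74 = 117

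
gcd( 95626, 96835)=1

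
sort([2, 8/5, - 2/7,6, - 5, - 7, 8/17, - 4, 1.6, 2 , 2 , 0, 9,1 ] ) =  [ - 7,- 5, - 4, - 2/7, 0,8/17, 1,8/5,1.6 , 2, 2, 2,6,9] 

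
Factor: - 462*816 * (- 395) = 148911840  =  2^5*3^2*5^1*7^1*11^1*17^1*79^1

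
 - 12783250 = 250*(- 51133)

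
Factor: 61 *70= 2^1*5^1*7^1  *61^1  =  4270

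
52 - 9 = 43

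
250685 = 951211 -700526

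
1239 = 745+494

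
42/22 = 1+10/11  =  1.91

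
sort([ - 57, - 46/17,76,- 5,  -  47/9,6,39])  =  [-57, - 47/9,-5,-46/17,6,39,76] 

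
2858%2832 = 26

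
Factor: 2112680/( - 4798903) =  - 2^3*5^1*1061^(- 1) * 4523^(-1)*52817^1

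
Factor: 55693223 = 109^1*599^1*853^1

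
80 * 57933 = 4634640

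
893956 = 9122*98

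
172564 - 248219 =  - 75655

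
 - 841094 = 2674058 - 3515152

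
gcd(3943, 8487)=1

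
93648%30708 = 1524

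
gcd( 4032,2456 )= 8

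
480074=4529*106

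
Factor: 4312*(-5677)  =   - 24479224= - 2^3*7^3*11^1 * 811^1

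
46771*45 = 2104695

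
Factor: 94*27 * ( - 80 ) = -203040=- 2^5*3^3*5^1*47^1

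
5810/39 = 5810/39  =  148.97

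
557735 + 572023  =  1129758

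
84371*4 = 337484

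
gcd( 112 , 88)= 8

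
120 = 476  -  356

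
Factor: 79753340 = 2^2 * 5^1*53^1*75239^1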